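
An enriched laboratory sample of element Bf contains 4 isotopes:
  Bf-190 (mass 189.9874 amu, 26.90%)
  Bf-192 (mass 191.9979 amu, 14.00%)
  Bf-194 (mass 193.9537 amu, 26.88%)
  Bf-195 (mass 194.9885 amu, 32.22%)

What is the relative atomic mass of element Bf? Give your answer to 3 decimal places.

Weight each isotope mass by its fractional abundance: 0.2690 × 189.9874 + 0.1400 × 191.9979 + 0.2688 × 193.9537 + 0.3222 × 194.9885
= 51.10661 + 26.87971 + 52.13475 + 62.82529 = 192.94636 amu

192.946 amu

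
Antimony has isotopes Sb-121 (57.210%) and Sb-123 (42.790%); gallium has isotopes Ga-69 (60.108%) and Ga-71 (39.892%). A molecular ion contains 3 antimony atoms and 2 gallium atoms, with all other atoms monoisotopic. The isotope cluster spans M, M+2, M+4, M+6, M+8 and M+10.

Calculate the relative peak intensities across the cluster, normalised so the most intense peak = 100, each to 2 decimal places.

19.62 : 70.06 : 100.00 : 71.30 : 25.40 : 3.62

Antimony pattern (n=3): 0.18724742 : 0.42015297 : 0.3142518 : 0.07834781
Gallium pattern (n=2): 0.36129717 : 0.47956567 : 0.15913717
Convolve the two distributions (both contribute in 2-u steps):
  M: 0.18724742×0.36129717 = 0.067652
  M+2: 0.18724742×0.47956567 + 0.42015297×0.36129717 = 0.241598
  M+4: 0.18724742×0.15913717 + 0.42015297×0.47956567 + 0.3142518×0.36129717 = 0.344827
  M+6: 0.42015297×0.15913717 + 0.3142518×0.47956567 + 0.07834781×0.36129717 = 0.245873
  M+8: 0.3142518×0.15913717 + 0.07834781×0.47956567 = 0.087582
  M+10: 0.07834781×0.15913717 = 0.012468
Scale to base peak (0.344827) = 100: 19.62 : 70.06 : 100.00 : 71.30 : 25.40 : 3.62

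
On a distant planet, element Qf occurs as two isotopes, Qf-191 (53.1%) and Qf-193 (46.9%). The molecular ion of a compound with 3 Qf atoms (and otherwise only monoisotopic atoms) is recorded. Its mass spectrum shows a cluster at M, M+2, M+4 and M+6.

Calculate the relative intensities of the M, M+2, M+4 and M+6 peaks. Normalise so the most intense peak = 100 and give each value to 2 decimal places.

37.74 : 100.00 : 88.32 : 26.00

Each Qf atom is independently Qf-191 (p = 0.531) or Qf-193 (q = 0.469); the cluster is the binomial expansion (p + q)^3.
P(M) = 0.531^3 = 0.149721
P(M+2) = 3 × 0.531^2 × 0.469^1 = 0.396719
P(M+4) = 3 × 0.531^1 × 0.469^2 = 0.350398
P(M+6) = 0.469^3 = 0.103162
The M+2 peak is largest (0.396719); scaling to 100 gives 37.74 : 100.00 : 88.32 : 26.00.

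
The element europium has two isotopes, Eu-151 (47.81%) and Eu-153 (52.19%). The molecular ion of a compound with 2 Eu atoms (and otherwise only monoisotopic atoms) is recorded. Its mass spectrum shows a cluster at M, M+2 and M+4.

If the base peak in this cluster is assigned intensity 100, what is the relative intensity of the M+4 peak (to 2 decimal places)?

(0.4781 + 0.5219)^2 gives M 0.2286, M+2 0.4990, M+4 0.2724; the largest is M+2.
P(M+2) = C(2,1) × 0.4781^1 × 0.5219^1 = 2 × 0.4781 × 0.5219 = 0.499041 (base)
P(M+4) = C(2,2) × 0.4781^0 × 0.5219^2 = 1 × 1.0000 × 0.27237961 = 0.272380
Relative intensity = 0.272380 / 0.499041 × 100 = 54.58

54.58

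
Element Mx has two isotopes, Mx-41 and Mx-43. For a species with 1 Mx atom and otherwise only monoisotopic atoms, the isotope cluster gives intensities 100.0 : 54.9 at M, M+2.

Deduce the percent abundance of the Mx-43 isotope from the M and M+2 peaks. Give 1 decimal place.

35.4%

Write p for the Mx-41 fraction. I(M+2)/I(M) = [C(1,1)·p^0·(1−p)] / p^1 = 1·(1−p)/p = 54.9/100.0 = 0.5490
(1−p)/p = 0.5490/1 = 0.5490  ⇒  p = 1/(1 + 0.5490) = 0.6456
Mx-41: 64.6%, Mx-43: 35.4%.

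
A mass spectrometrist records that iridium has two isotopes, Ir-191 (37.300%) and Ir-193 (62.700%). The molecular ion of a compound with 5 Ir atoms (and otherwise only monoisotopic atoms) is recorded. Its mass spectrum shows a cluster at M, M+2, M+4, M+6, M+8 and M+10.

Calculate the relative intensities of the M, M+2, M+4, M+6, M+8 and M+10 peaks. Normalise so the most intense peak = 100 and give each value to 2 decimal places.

Each Ir atom is independently Ir-191 (p = 0.37300) or Ir-193 (q = 0.62700); the cluster is the binomial expansion (p + q)^5.
P(M) = 0.37300^5 = 0.007220
P(M+2) = 5 × 0.37300^4 × 0.62700^1 = 0.060684
P(M+4) = 10 × 0.37300^3 × 0.62700^2 = 0.204015
P(M+6) = 10 × 0.37300^2 × 0.62700^3 = 0.342942
P(M+8) = 5 × 0.37300^1 × 0.62700^4 = 0.288237
P(M+10) = 0.62700^5 = 0.096903
The M+6 peak is largest (0.342942); scaling to 100 gives 2.11 : 17.70 : 59.49 : 100.00 : 84.05 : 28.26.

2.11 : 17.70 : 59.49 : 100.00 : 84.05 : 28.26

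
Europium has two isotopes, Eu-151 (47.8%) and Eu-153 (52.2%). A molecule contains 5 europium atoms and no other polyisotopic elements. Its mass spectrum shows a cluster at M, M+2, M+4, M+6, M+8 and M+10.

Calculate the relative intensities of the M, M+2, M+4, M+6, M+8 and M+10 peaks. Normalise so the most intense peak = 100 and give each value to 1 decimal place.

Expanding (0.478 + 0.522)^5:
P(M) = 0.478^5 = 0.024954
P(M+2) = 5 × 0.478^4 × 0.522^1 = 0.136255
P(M+4) = 10 × 0.478^3 × 0.522^2 = 0.297594
P(M+6) = 10 × 0.478^2 × 0.522^3 = 0.324988
P(M+8) = 5 × 0.478^1 × 0.522^4 = 0.177452
P(M+10) = 0.522^5 = 0.038757
The M+6 peak is largest (0.324988); scaling to 100 gives 7.7 : 41.9 : 91.6 : 100.0 : 54.6 : 11.9.

7.7 : 41.9 : 91.6 : 100.0 : 54.6 : 11.9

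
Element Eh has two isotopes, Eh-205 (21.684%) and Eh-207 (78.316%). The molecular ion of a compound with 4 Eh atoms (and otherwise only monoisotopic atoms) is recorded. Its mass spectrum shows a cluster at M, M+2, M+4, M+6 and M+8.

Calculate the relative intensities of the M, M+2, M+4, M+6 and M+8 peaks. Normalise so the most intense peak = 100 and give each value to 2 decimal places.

0.53 : 7.67 : 41.53 : 100.00 : 90.29

Expanding (0.21684 + 0.78316)^4:
P(M) = 0.21684^4 = 0.002211
P(M+2) = 4 × 0.21684^3 × 0.78316^1 = 0.031940
P(M+4) = 6 × 0.21684^2 × 0.78316^2 = 0.173034
P(M+6) = 4 × 0.21684^1 × 0.78316^3 = 0.416630
P(M+8) = 0.78316^4 = 0.376185
The M+6 peak is largest (0.416630); scaling to 100 gives 0.53 : 7.67 : 41.53 : 100.00 : 90.29.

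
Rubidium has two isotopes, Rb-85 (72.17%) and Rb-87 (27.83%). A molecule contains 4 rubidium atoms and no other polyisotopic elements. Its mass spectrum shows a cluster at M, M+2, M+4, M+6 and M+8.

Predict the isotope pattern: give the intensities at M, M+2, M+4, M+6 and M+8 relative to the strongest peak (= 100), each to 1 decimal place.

The 4 Rb atoms are independent, so intensities follow the terms of (0.7217 + 0.2783)^4.
P(M) = 0.7217^4 = 0.271286
P(M+2) = 4 × 0.7217^3 × 0.2783^1 = 0.418450
P(M+4) = 6 × 0.7217^2 × 0.2783^2 = 0.242042
P(M+6) = 4 × 0.7217^1 × 0.2783^3 = 0.062224
P(M+8) = 0.2783^4 = 0.005999
The M+2 peak is largest (0.418450); scaling to 100 gives 64.8 : 100.0 : 57.8 : 14.9 : 1.4.

64.8 : 100.0 : 57.8 : 14.9 : 1.4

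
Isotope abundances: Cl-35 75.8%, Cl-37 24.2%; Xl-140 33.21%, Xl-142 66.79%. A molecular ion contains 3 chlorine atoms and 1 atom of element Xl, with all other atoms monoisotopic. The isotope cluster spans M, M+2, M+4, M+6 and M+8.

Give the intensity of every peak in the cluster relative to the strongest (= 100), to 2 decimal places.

33.68 : 100.00 : 75.18 : 21.81 : 2.20

Chlorine pattern (n=3): 0.43551951 : 0.41713346 : 0.13317454 : 0.01417249
Element Xl pattern (n=1): 0.3321 : 0.6679
Convolve the two distributions (both contribute in 2-u steps):
  M: 0.43551951×0.3321 = 0.144636
  M+2: 0.43551951×0.6679 + 0.41713346×0.3321 = 0.429414
  M+4: 0.41713346×0.6679 + 0.13317454×0.3321 = 0.322831
  M+6: 0.13317454×0.6679 + 0.01417249×0.3321 = 0.093654
  M+8: 0.01417249×0.6679 = 0.009466
Scale to base peak (0.429414) = 100: 33.68 : 100.00 : 75.18 : 21.81 : 2.20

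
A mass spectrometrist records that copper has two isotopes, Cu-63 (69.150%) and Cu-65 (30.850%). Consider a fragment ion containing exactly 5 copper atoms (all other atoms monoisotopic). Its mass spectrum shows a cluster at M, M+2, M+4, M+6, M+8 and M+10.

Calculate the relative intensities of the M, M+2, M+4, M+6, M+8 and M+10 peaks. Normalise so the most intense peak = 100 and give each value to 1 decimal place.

The 5 Cu atoms are independent, so intensities follow the terms of (0.69150 + 0.30850)^5.
P(M) = 0.69150^5 = 0.158111
P(M+2) = 5 × 0.69150^4 × 0.30850^1 = 0.352691
P(M+4) = 10 × 0.69150^3 × 0.30850^2 = 0.314693
P(M+6) = 10 × 0.69150^2 × 0.30850^3 = 0.140394
P(M+8) = 5 × 0.69150^1 × 0.30850^4 = 0.031317
P(M+10) = 0.30850^5 = 0.002794
The M+2 peak is largest (0.352691); scaling to 100 gives 44.8 : 100.0 : 89.2 : 39.8 : 8.9 : 0.8.

44.8 : 100.0 : 89.2 : 39.8 : 8.9 : 0.8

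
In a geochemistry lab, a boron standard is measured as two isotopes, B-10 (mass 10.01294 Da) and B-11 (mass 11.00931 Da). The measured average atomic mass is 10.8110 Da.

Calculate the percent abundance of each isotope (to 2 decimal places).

B-10: 19.90%, B-11: 80.10%

Let x be the fractional abundance of B-10; then B-11 has abundance 1 − x.
10.01294·x + 11.00931·(1 − x) = 10.8110
(10.01294 − 11.00931)·x = 10.8110 − 11.00931
x = -0.19831 / -0.99637 = 0.19903 → 19.90% B-10, 80.10% B-11.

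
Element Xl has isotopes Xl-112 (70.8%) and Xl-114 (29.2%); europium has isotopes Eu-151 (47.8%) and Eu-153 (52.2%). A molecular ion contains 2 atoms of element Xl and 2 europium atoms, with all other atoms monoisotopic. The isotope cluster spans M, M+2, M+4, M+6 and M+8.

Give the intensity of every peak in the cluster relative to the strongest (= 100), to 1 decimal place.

Element Xl pattern (n=2): 0.501264 : 0.413472 : 0.085264
Europium pattern (n=2): 0.228484 : 0.499032 : 0.272484
Convolve the two distributions (both contribute in 2-u steps):
  M: 0.501264×0.228484 = 0.114531
  M+2: 0.501264×0.499032 + 0.413472×0.228484 = 0.344619
  M+4: 0.501264×0.272484 + 0.413472×0.499032 + 0.085264×0.228484 = 0.362404
  M+6: 0.413472×0.272484 + 0.085264×0.499032 = 0.155214
  M+8: 0.085264×0.272484 = 0.023233
Scale to base peak (0.362404) = 100: 31.6 : 95.1 : 100.0 : 42.8 : 6.4

31.6 : 95.1 : 100.0 : 42.8 : 6.4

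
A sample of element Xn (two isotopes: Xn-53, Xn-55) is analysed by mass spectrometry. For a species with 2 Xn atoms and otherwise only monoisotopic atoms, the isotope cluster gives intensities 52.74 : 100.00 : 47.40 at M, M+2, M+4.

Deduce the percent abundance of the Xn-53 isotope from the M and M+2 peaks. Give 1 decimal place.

51.3%

Write p for the Xn-53 fraction. I(M+2)/I(M) = [C(2,1)·p^1·(1−p)] / p^2 = 2·(1−p)/p = 100.00/52.74 = 1.8961
(1−p)/p = 1.8961/2 = 0.9480  ⇒  p = 1/(1 + 0.9480) = 0.5133
Xn-53: 51.3%, Xn-55: 48.7%.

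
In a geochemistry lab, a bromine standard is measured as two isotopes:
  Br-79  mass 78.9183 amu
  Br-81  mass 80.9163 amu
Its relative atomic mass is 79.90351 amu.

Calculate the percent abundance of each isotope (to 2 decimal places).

Br-79: 50.69%, Br-81: 49.31%

With x = fraction of Br-79 (so Br-81 is 1 − x):
78.9183·x + 80.9163·(1 − x) = 79.90351
(78.9183 − 80.9163)·x = 79.90351 − 80.9163
x = -1.01279 / -1.9980 = 0.50690 → 50.69% Br-79, 49.31% Br-81.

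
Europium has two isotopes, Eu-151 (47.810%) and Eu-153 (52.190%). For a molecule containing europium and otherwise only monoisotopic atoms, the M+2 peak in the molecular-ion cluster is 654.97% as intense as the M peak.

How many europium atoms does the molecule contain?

6

With n Eu atoms, P(M+2)/P(M) = C(n,1)·p^(n−1)q / p^n = n·q/p = n · 0.52190/0.47810.
n = 6.5497 × 0.47810/0.52190 = 6.00 ≈ 6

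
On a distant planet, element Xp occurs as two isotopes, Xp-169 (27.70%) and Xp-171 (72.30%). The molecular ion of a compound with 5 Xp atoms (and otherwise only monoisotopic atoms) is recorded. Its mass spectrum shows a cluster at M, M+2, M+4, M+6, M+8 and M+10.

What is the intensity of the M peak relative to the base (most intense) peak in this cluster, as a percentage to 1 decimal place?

0.4%

Term probabilities: M 0.0016, M+2 0.0213, M+4 0.1111, M+6 0.2900, M+8 0.3784, M+10 0.1976. Base peak = M+8.
P(M+8) = C(5,4) × 0.2770^1 × 0.7230^4 = 5 × 0.2770 × 0.27324561 = 0.378445 (base)
P(M) = C(5,0) × 0.2770^5 × 0.7230^0 = 1 × 0.00163079 × 1.0000 = 0.001631
Relative intensity = 0.001631 / 0.378445 × 100 = 0.4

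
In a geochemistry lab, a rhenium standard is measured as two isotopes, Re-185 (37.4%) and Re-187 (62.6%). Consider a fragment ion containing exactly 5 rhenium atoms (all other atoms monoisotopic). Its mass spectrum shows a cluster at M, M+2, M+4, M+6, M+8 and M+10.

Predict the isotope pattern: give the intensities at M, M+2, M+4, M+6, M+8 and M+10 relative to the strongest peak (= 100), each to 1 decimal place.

Each Re atom is independently Re-185 (p = 0.374) or Re-187 (q = 0.626); the cluster is the binomial expansion (p + q)^5.
P(M) = 0.374^5 = 0.007317
P(M+2) = 5 × 0.374^4 × 0.626^1 = 0.061239
P(M+4) = 10 × 0.374^3 × 0.626^2 = 0.205005
P(M+6) = 10 × 0.374^2 × 0.626^3 = 0.343136
P(M+8) = 5 × 0.374^1 × 0.626^4 = 0.287170
P(M+10) = 0.626^5 = 0.096133
The M+6 peak is largest (0.343136); scaling to 100 gives 2.1 : 17.8 : 59.7 : 100.0 : 83.7 : 28.0.

2.1 : 17.8 : 59.7 : 100.0 : 83.7 : 28.0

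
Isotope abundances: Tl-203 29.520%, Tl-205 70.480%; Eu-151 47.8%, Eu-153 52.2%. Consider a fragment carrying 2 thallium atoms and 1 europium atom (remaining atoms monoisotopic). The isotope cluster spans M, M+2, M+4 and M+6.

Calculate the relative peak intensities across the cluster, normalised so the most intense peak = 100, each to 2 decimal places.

Thallium pattern (n=2): 0.08714304 : 0.41611392 : 0.49674304
Europium pattern (n=1): 0.4780 : 0.5220
Convolve the two distributions (both contribute in 2-u steps):
  M: 0.08714304×0.4780 = 0.041654
  M+2: 0.08714304×0.5220 + 0.41611392×0.4780 = 0.244391
  M+4: 0.41611392×0.5220 + 0.49674304×0.4780 = 0.454655
  M+6: 0.49674304×0.5220 = 0.259300
Scale to base peak (0.454655) = 100: 9.16 : 53.75 : 100.00 : 57.03

9.16 : 53.75 : 100.00 : 57.03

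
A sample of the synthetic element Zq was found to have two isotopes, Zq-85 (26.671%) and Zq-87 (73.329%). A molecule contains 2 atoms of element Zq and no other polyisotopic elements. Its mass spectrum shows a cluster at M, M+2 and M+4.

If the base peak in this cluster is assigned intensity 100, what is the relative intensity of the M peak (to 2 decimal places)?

Binomial terms of (0.26671 + 0.73329)^2: M 0.0711, M+2 0.3912, M+4 0.5377 → M+4 is the base peak.
P(M+4) = C(2,2) × 0.26671^0 × 0.73329^2 = 1 × 1.0000 × 0.53771422 = 0.537714 (base)
P(M) = C(2,0) × 0.26671^2 × 0.73329^0 = 1 × 0.07113422 × 1.0000 = 0.071134
Relative intensity = 0.071134 / 0.537714 × 100 = 13.23

13.23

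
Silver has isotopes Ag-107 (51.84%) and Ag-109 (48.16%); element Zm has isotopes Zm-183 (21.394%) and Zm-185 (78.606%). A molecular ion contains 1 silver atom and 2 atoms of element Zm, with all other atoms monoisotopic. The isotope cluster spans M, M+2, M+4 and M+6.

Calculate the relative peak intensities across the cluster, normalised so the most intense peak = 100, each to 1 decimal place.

4.9 : 40.7 : 100.0 : 61.7

Silver pattern (n=1): 0.5184 : 0.4816
Element Zm pattern (n=2): 0.04577032 : 0.33633935 : 0.61789032
Convolve the two distributions (both contribute in 2-u steps):
  M: 0.5184×0.04577032 = 0.023727
  M+2: 0.5184×0.33633935 + 0.4816×0.04577032 = 0.196401
  M+4: 0.5184×0.61789032 + 0.4816×0.33633935 = 0.482295
  M+6: 0.4816×0.61789032 = 0.297576
Scale to base peak (0.482295) = 100: 4.9 : 40.7 : 100.0 : 61.7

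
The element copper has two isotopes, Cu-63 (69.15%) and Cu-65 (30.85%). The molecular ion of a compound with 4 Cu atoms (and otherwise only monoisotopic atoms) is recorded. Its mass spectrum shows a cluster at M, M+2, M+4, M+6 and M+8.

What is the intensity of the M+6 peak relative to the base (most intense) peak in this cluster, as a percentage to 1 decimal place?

19.9%

Binomial terms of (0.6915 + 0.3085)^4: M 0.2286, M+2 0.4080, M+4 0.2731, M+6 0.0812, M+8 0.0091 → M+2 is the base peak.
P(M+2) = C(4,1) × 0.6915^3 × 0.3085^1 = 4 × 0.33065611 × 0.3085 = 0.408030 (base)
P(M+6) = C(4,3) × 0.6915^1 × 0.3085^3 = 4 × 0.6915 × 0.02936064 = 0.081212
Relative intensity = 0.081212 / 0.408030 × 100 = 19.9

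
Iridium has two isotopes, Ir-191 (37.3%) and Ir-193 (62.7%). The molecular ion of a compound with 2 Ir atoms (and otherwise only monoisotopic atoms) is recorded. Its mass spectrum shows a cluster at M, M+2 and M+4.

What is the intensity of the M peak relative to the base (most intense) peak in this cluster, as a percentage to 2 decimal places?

29.74%

Binomial terms of (0.373 + 0.627)^2: M 0.1391, M+2 0.4677, M+4 0.3931 → M+2 is the base peak.
P(M+2) = C(2,1) × 0.373^1 × 0.627^1 = 2 × 0.3730 × 0.6270 = 0.467742 (base)
P(M) = C(2,0) × 0.373^2 × 0.627^0 = 1 × 0.139129 × 1.0000 = 0.139129
Relative intensity = 0.139129 / 0.467742 × 100 = 29.74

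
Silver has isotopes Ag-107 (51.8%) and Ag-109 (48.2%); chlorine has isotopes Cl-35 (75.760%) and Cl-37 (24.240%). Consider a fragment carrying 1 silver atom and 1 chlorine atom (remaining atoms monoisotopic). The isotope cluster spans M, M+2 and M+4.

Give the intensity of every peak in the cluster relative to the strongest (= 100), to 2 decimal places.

79.97 : 100.00 : 23.81

Silver pattern (n=1): 0.5180 : 0.4820
Chlorine pattern (n=1): 0.7576 : 0.2424
Convolve the two distributions (both contribute in 2-u steps):
  M: 0.5180×0.7576 = 0.392437
  M+2: 0.5180×0.2424 + 0.4820×0.7576 = 0.490726
  M+4: 0.4820×0.2424 = 0.116837
Scale to base peak (0.490726) = 100: 79.97 : 100.00 : 23.81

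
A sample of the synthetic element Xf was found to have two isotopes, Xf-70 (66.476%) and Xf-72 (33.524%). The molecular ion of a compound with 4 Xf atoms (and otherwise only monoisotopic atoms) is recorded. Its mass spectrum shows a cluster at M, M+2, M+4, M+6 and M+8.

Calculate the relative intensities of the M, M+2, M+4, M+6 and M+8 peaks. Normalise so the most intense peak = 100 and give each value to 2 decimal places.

Each Xf atom is independently Xf-70 (p = 0.66476) or Xf-72 (q = 0.33524); the cluster is the binomial expansion (p + q)^4.
P(M) = 0.66476^4 = 0.195281
P(M+2) = 4 × 0.66476^3 × 0.33524^1 = 0.393922
P(M+4) = 6 × 0.66476^2 × 0.33524^2 = 0.297984
P(M+6) = 4 × 0.66476^1 × 0.33524^3 = 0.100183
P(M+8) = 0.33524^4 = 0.012631
The M+2 peak is largest (0.393922); scaling to 100 gives 49.57 : 100.00 : 75.65 : 25.43 : 3.21.

49.57 : 100.00 : 75.65 : 25.43 : 3.21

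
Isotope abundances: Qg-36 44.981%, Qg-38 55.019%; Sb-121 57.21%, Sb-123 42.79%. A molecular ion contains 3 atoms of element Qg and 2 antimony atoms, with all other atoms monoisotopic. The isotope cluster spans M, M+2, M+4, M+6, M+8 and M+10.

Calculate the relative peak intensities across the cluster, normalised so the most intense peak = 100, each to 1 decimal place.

9.4 : 48.7 : 99.4 : 100.0 : 49.5 : 9.7

Element Qg pattern (n=3): 0.09100962 : 0.33395824 : 0.40848465 : 0.16654748
Antimony pattern (n=2): 0.32729841 : 0.48960318 : 0.18309841
Convolve the two distributions (both contribute in 2-u steps):
  M: 0.09100962×0.32729841 = 0.029787
  M+2: 0.09100962×0.48960318 + 0.33395824×0.32729841 = 0.153863
  M+4: 0.09100962×0.18309841 + 0.33395824×0.48960318 + 0.40848465×0.32729841 = 0.313867
  M+6: 0.33395824×0.18309841 + 0.40848465×0.48960318 + 0.16654748×0.32729841 = 0.315653
  M+8: 0.40848465×0.18309841 + 0.16654748×0.48960318 = 0.156335
  M+10: 0.16654748×0.18309841 = 0.030495
Scale to base peak (0.315653) = 100: 9.4 : 48.7 : 99.4 : 100.0 : 49.5 : 9.7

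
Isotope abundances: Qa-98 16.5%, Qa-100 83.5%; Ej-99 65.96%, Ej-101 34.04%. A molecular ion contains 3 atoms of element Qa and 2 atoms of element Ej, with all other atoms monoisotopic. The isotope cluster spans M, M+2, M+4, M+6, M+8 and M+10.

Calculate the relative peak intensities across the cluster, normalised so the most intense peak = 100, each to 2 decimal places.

0.47 : 7.61 : 43.56 : 100.00 : 72.43 : 16.21

Element Qa pattern (n=3): 0.00449213 : 0.06819863 : 0.34512637 : 0.58218287
Element Ej pattern (n=2): 0.43507216 : 0.44905568 : 0.11587216
Convolve the two distributions (both contribute in 2-u steps):
  M: 0.00449213×0.43507216 = 0.001954
  M+2: 0.00449213×0.44905568 + 0.06819863×0.43507216 = 0.031689
  M+4: 0.00449213×0.11587216 + 0.06819863×0.44905568 + 0.34512637×0.43507216 = 0.181300
  M+6: 0.06819863×0.11587216 + 0.34512637×0.44905568 + 0.58218287×0.43507216 = 0.416175
  M+8: 0.34512637×0.11587216 + 0.58218287×0.44905568 = 0.301423
  M+10: 0.58218287×0.11587216 = 0.067459
Scale to base peak (0.416175) = 100: 0.47 : 7.61 : 43.56 : 100.00 : 72.43 : 16.21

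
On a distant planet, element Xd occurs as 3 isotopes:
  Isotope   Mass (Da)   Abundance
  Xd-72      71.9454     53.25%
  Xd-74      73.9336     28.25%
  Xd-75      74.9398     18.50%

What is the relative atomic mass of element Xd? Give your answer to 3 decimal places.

73.061 Da

The abundance-weighted mean is 0.5325 × 71.9454 + 0.2825 × 73.9336 + 0.1850 × 74.9398
= 38.31093 + 20.88624 + 13.86386 = 73.06103 Da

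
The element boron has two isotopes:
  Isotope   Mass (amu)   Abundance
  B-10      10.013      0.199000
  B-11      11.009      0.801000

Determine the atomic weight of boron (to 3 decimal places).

The abundance-weighted mean is 0.199000 × 10.013 + 0.801000 × 11.009
= 1.9926 + 8.8182 = 10.8108 amu

10.811 amu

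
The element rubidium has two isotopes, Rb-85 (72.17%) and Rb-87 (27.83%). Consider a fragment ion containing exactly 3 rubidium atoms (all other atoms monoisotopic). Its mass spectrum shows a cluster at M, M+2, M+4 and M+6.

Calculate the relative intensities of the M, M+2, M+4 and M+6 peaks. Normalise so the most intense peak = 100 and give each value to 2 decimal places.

Each Rb atom is independently Rb-85 (p = 0.7217) or Rb-87 (q = 0.2783); the cluster is the binomial expansion (p + q)^3.
P(M) = 0.7217^3 = 0.375898
P(M+2) = 3 × 0.7217^2 × 0.2783^1 = 0.434858
P(M+4) = 3 × 0.7217^1 × 0.2783^2 = 0.167689
P(M+6) = 0.2783^3 = 0.021555
The M+2 peak is largest (0.434858); scaling to 100 gives 86.44 : 100.00 : 38.56 : 4.96.

86.44 : 100.00 : 38.56 : 4.96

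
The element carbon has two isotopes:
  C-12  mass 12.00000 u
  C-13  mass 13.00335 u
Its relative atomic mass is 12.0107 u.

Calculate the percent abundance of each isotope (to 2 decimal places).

C-12: 98.93%, C-13: 1.07%

With x = fraction of C-12 (so C-13 is 1 − x):
12.00000·x + 13.00335·(1 − x) = 12.0107
(12.00000 − 13.00335)·x = 12.0107 − 13.00335
x = -0.99265 / -1.00335 = 0.98934 → 98.93% C-12, 1.07% C-13.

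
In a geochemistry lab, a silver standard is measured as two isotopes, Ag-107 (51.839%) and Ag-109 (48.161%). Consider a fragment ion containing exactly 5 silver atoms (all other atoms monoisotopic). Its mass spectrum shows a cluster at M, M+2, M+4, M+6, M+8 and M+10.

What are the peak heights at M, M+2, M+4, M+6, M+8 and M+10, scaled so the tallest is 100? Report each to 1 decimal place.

The 5 Ag atoms are independent, so intensities follow the terms of (0.51839 + 0.48161)^5.
P(M) = 0.51839^5 = 0.037435
P(M+2) = 5 × 0.51839^4 × 0.48161^1 = 0.173897
P(M+4) = 10 × 0.51839^3 × 0.48161^2 = 0.323118
P(M+6) = 10 × 0.51839^2 × 0.48161^3 = 0.300192
P(M+8) = 5 × 0.51839^1 × 0.48161^4 = 0.139447
P(M+10) = 0.48161^5 = 0.025911
The M+4 peak is largest (0.323118); scaling to 100 gives 11.6 : 53.8 : 100.0 : 92.9 : 43.2 : 8.0.

11.6 : 53.8 : 100.0 : 92.9 : 43.2 : 8.0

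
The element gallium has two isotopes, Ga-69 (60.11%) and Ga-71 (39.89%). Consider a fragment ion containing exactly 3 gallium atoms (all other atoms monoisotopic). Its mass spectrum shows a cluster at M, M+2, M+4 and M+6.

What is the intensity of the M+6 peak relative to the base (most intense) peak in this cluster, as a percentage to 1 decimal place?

14.7%

Binomial terms of (0.6011 + 0.3989)^3: M 0.2172, M+2 0.4324, M+4 0.2869, M+6 0.0635 → M+2 is the base peak.
P(M+2) = C(3,1) × 0.6011^2 × 0.3989^1 = 3 × 0.36132121 × 0.3989 = 0.432393 (base)
P(M+6) = C(3,3) × 0.6011^0 × 0.3989^3 = 1 × 1.0000 × 0.06347345 = 0.063473
Relative intensity = 0.063473 / 0.432393 × 100 = 14.7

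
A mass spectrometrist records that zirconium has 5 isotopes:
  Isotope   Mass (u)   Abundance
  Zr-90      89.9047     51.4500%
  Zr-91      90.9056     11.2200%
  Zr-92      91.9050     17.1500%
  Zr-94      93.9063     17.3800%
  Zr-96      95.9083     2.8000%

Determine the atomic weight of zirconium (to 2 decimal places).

91.22 u

Average mass = Σ (abundance × isotope mass) = 0.514500 × 89.9047 + 0.112200 × 90.9056 + 0.171500 × 91.9050 + 0.173800 × 93.9063 + 0.028000 × 95.9083
= 46.25597 + 10.19961 + 15.76171 + 16.32091 + 2.68543 = 91.22363 u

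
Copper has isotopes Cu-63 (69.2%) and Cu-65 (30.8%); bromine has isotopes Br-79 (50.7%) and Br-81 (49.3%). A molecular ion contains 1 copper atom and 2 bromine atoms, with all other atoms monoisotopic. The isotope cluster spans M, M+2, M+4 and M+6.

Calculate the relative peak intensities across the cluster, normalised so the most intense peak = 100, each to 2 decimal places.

41.84 : 100.00 : 75.78 : 17.61

Copper pattern (n=1): 0.6920 : 0.3080
Bromine pattern (n=2): 0.257049 : 0.499902 : 0.243049
Convolve the two distributions (both contribute in 2-u steps):
  M: 0.6920×0.257049 = 0.177878
  M+2: 0.6920×0.499902 + 0.3080×0.257049 = 0.425103
  M+4: 0.6920×0.243049 + 0.3080×0.499902 = 0.322160
  M+6: 0.3080×0.243049 = 0.074859
Scale to base peak (0.425103) = 100: 41.84 : 100.00 : 75.78 : 17.61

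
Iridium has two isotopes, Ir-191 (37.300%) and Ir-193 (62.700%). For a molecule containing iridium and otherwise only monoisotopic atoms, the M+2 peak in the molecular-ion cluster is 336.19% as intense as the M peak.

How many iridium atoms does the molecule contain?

2

The M+2/M ratio from n Ir atoms is n · q/p = n · 0.62700/0.37300.
n = 3.3619 × 0.37300/0.62700 = 2.00 ≈ 2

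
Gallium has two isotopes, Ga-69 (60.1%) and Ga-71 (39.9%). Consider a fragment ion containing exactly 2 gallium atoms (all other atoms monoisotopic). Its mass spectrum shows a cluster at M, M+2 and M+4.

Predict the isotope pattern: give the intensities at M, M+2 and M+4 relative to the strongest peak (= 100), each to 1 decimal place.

Each Ga atom is independently Ga-69 (p = 0.601) or Ga-71 (q = 0.399); the cluster is the binomial expansion (p + q)^2.
P(M) = 0.601^2 = 0.361201
P(M+2) = 2 × 0.601^1 × 0.399^1 = 0.479598
P(M+4) = 0.399^2 = 0.159201
The M+2 peak is largest (0.479598); scaling to 100 gives 75.3 : 100.0 : 33.2.

75.3 : 100.0 : 33.2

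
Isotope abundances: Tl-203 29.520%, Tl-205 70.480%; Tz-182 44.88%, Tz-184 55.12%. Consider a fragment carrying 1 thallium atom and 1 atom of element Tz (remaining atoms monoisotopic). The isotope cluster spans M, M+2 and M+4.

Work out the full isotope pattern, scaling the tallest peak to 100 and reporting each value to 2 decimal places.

Thallium pattern (n=1): 0.2952 : 0.7048
Element Tz pattern (n=1): 0.4488 : 0.5512
Convolve the two distributions (both contribute in 2-u steps):
  M: 0.2952×0.4488 = 0.132486
  M+2: 0.2952×0.5512 + 0.7048×0.4488 = 0.479028
  M+4: 0.7048×0.5512 = 0.388486
Scale to base peak (0.479028) = 100: 27.66 : 100.00 : 81.10

27.66 : 100.00 : 81.10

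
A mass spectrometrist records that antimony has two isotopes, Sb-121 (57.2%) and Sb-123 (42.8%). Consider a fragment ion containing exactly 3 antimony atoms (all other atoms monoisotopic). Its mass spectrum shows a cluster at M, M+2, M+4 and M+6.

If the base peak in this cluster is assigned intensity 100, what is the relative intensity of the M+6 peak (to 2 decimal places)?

Binomial terms of (0.572 + 0.428)^3: M 0.1871, M+2 0.4201, M+4 0.3143, M+6 0.0784 → M+2 is the base peak.
P(M+2) = C(3,1) × 0.572^2 × 0.428^1 = 3 × 0.327184 × 0.4280 = 0.420104 (base)
P(M+6) = C(3,3) × 0.572^0 × 0.428^3 = 1 × 1.0000 × 0.07840275 = 0.078403
Relative intensity = 0.078403 / 0.420104 × 100 = 18.66

18.66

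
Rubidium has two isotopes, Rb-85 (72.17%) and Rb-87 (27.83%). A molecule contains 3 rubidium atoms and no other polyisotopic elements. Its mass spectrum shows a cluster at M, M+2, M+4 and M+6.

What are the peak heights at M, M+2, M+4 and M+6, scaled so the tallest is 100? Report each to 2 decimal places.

86.44 : 100.00 : 38.56 : 4.96

Each Rb atom is independently Rb-85 (p = 0.7217) or Rb-87 (q = 0.2783); the cluster is the binomial expansion (p + q)^3.
P(M) = 0.7217^3 = 0.375898
P(M+2) = 3 × 0.7217^2 × 0.2783^1 = 0.434858
P(M+4) = 3 × 0.7217^1 × 0.2783^2 = 0.167689
P(M+6) = 0.2783^3 = 0.021555
The M+2 peak is largest (0.434858); scaling to 100 gives 86.44 : 100.00 : 38.56 : 4.96.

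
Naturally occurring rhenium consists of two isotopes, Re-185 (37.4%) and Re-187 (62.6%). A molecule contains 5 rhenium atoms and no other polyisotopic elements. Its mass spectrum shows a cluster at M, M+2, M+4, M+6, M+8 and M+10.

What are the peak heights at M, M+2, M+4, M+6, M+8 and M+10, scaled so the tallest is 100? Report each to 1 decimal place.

2.1 : 17.8 : 59.7 : 100.0 : 83.7 : 28.0

Expanding (0.374 + 0.626)^5:
P(M) = 0.374^5 = 0.007317
P(M+2) = 5 × 0.374^4 × 0.626^1 = 0.061239
P(M+4) = 10 × 0.374^3 × 0.626^2 = 0.205005
P(M+6) = 10 × 0.374^2 × 0.626^3 = 0.343136
P(M+8) = 5 × 0.374^1 × 0.626^4 = 0.287170
P(M+10) = 0.626^5 = 0.096133
The M+6 peak is largest (0.343136); scaling to 100 gives 2.1 : 17.8 : 59.7 : 100.0 : 83.7 : 28.0.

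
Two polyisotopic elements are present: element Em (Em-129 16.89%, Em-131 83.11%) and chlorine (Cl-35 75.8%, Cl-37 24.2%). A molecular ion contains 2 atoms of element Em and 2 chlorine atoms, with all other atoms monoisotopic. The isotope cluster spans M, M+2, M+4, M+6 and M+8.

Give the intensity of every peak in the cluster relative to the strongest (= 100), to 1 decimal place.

Element Em pattern (n=2): 0.02852721 : 0.28074558 : 0.69072721
Chlorine pattern (n=2): 0.574564 : 0.366872 : 0.058564
Convolve the two distributions (both contribute in 2-u steps):
  M: 0.02852721×0.574564 = 0.016391
  M+2: 0.02852721×0.366872 + 0.28074558×0.574564 = 0.171772
  M+4: 0.02852721×0.058564 + 0.28074558×0.366872 + 0.69072721×0.574564 = 0.501535
  M+6: 0.28074558×0.058564 + 0.69072721×0.366872 = 0.269850
  M+8: 0.69072721×0.058564 = 0.040452
Scale to base peak (0.501535) = 100: 3.3 : 34.2 : 100.0 : 53.8 : 8.1

3.3 : 34.2 : 100.0 : 53.8 : 8.1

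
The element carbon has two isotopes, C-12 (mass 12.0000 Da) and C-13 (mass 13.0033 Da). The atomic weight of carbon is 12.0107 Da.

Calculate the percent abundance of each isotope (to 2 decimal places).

C-12: 98.93%, C-13: 1.07%

Let x be the fractional abundance of C-12; then C-13 has abundance 1 − x.
12.0000·x + 13.0033·(1 − x) = 12.0107
(12.0000 − 13.0033)·x = 12.0107 − 13.0033
x = -0.9926 / -1.0033 = 0.98934 → 98.93% C-12, 1.07% C-13.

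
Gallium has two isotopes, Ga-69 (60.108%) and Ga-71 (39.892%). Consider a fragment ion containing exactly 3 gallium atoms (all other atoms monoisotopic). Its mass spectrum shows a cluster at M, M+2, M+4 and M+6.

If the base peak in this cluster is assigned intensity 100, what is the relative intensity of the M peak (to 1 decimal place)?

Term probabilities: M 0.2172, M+2 0.4324, M+4 0.2870, M+6 0.0635. Base peak = M+2.
P(M+2) = C(3,1) × 0.60108^2 × 0.39892^1 = 3 × 0.36129717 × 0.39892 = 0.432386 (base)
P(M) = C(3,0) × 0.60108^3 × 0.39892^0 = 1 × 0.2171685 × 1.0000 = 0.217169
Relative intensity = 0.217169 / 0.432386 × 100 = 50.2

50.2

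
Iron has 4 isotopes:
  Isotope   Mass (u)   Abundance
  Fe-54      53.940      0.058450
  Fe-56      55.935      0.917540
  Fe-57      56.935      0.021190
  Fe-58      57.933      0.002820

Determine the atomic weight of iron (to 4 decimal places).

55.8452 u

The abundance-weighted mean is 0.058450 × 53.940 + 0.917540 × 55.935 + 0.021190 × 56.935 + 0.002820 × 57.933
= 3.15279 + 51.32260 + 1.20645 + 0.16337 = 55.84521 u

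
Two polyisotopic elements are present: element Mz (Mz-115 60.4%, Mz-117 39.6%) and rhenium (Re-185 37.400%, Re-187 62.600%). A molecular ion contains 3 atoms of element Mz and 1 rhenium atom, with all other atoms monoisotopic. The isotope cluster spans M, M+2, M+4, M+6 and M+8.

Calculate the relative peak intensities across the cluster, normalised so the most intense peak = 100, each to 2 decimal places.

Element Mz pattern (n=3): 0.22034886 : 0.43340141 : 0.28415059 : 0.06209914
Rhenium pattern (n=1): 0.3740 : 0.6260
Convolve the two distributions (both contribute in 2-u steps):
  M: 0.22034886×0.3740 = 0.082410
  M+2: 0.22034886×0.6260 + 0.43340141×0.3740 = 0.300031
  M+4: 0.43340141×0.6260 + 0.28415059×0.3740 = 0.377582
  M+6: 0.28415059×0.6260 + 0.06209914×0.3740 = 0.201103
  M+8: 0.06209914×0.6260 = 0.038874
Scale to base peak (0.377582) = 100: 21.83 : 79.46 : 100.00 : 53.26 : 10.30

21.83 : 79.46 : 100.00 : 53.26 : 10.30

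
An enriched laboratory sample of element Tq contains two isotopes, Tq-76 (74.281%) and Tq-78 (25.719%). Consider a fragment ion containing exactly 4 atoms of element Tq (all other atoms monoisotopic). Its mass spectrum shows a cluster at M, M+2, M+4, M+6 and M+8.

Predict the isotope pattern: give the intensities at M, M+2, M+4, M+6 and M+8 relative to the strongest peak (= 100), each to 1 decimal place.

The 4 Tq atoms are independent, so intensities follow the terms of (0.74281 + 0.25719)^4.
P(M) = 0.74281^4 = 0.304446
P(M+2) = 4 × 0.74281^3 × 0.25719^1 = 0.421645
P(M+4) = 6 × 0.74281^2 × 0.25719^2 = 0.218985
P(M+6) = 4 × 0.74281^1 × 0.25719^3 = 0.050548
P(M+8) = 0.25719^4 = 0.004375
The M+2 peak is largest (0.421645); scaling to 100 gives 72.2 : 100.0 : 51.9 : 12.0 : 1.0.

72.2 : 100.0 : 51.9 : 12.0 : 1.0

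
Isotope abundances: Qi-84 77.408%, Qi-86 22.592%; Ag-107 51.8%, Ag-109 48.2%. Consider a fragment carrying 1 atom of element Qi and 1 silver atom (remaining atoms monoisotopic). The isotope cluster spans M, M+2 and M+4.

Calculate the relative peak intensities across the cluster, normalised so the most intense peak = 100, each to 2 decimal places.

81.81 : 100.00 : 22.22

Element Qi pattern (n=1): 0.77408 : 0.22592
Silver pattern (n=1): 0.5180 : 0.4820
Convolve the two distributions (both contribute in 2-u steps):
  M: 0.77408×0.5180 = 0.400973
  M+2: 0.77408×0.4820 + 0.22592×0.5180 = 0.490133
  M+4: 0.22592×0.4820 = 0.108893
Scale to base peak (0.490133) = 100: 81.81 : 100.00 : 22.22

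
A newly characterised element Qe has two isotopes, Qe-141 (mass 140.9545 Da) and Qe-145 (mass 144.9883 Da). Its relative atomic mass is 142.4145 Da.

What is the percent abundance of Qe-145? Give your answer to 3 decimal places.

36.194%

Writing the weighted mean with unknown fraction x of Qe-141:
140.9545·x + 144.9883·(1 − x) = 142.4145
(140.9545 − 144.9883)·x = 142.4145 − 144.9883
x = -2.5738 / -4.0338 = 0.63806 → 63.806% Qe-141, 36.194% Qe-145.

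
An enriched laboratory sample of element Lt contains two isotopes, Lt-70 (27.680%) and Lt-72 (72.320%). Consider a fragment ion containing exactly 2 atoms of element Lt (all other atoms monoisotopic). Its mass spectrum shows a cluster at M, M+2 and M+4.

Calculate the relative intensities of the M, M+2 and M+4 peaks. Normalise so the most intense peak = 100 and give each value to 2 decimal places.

14.65 : 76.55 : 100.00

Expanding (0.27680 + 0.72320)^2:
P(M) = 0.27680^2 = 0.076618
P(M+2) = 2 × 0.27680^1 × 0.72320^1 = 0.400364
P(M+4) = 0.72320^2 = 0.523018
The M+4 peak is largest (0.523018); scaling to 100 gives 14.65 : 76.55 : 100.00.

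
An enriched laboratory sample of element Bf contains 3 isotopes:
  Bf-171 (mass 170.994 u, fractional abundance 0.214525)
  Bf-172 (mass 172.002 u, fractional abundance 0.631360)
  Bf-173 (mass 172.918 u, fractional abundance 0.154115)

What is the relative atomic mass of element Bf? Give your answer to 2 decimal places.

Weight each isotope mass by its fractional abundance: 0.214525 × 170.994 + 0.631360 × 172.002 + 0.154115 × 172.918
= 36.6825 + 108.5952 + 26.6493 = 171.9270 u

171.93 u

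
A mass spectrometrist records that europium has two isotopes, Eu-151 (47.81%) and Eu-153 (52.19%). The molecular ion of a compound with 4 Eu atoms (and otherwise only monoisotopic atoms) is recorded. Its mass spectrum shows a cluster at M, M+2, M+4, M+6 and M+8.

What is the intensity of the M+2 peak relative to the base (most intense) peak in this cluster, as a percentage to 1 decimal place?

61.1%

Term probabilities: M 0.0522, M+2 0.2281, M+4 0.3736, M+6 0.2719, M+8 0.0742. Base peak = M+4.
P(M+4) = C(4,2) × 0.4781^2 × 0.5219^2 = 6 × 0.22857961 × 0.27237961 = 0.373563 (base)
P(M+2) = C(4,1) × 0.4781^3 × 0.5219^1 = 4 × 0.10928391 × 0.5219 = 0.228141
Relative intensity = 0.228141 / 0.373563 × 100 = 61.1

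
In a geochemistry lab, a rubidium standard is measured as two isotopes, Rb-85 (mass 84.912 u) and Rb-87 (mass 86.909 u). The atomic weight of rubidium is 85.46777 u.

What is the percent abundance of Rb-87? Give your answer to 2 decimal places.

With x = fraction of Rb-85 (so Rb-87 is 1 − x):
84.912·x + 86.909·(1 − x) = 85.46777
(84.912 − 86.909)·x = 85.46777 − 86.909
x = -1.44123 / -1.997 = 0.72170 → 72.17% Rb-85, 27.83% Rb-87.

27.83%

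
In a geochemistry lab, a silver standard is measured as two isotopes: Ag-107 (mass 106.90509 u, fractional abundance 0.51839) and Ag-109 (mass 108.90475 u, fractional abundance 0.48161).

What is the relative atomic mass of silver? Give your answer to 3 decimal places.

The abundance-weighted mean is 0.51839 × 106.90509 + 0.48161 × 108.90475
= 55.418530 + 52.449617 = 107.868147 u

107.868 u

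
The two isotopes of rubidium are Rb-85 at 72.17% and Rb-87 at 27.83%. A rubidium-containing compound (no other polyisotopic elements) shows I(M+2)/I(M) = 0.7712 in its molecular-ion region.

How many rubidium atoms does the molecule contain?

2

With n Rb atoms, P(M+2)/P(M) = C(n,1)·p^(n−1)q / p^n = n·q/p = n · 0.2783/0.7217.
n = 0.7712 × 0.7217/0.2783 = 2.00 ≈ 2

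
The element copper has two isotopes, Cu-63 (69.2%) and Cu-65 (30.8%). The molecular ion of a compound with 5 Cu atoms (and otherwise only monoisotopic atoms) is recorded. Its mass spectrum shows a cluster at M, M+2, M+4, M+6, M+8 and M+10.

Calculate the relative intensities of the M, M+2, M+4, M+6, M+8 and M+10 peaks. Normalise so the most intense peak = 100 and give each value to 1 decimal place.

Expanding (0.692 + 0.308)^5:
P(M) = 0.692^5 = 0.158683
P(M+2) = 5 × 0.692^4 × 0.308^1 = 0.353139
P(M+4) = 10 × 0.692^3 × 0.308^2 = 0.314355
P(M+6) = 10 × 0.692^2 × 0.308^3 = 0.139915
P(M+8) = 5 × 0.692^1 × 0.308^4 = 0.031137
P(M+10) = 0.308^5 = 0.002772
The M+2 peak is largest (0.353139); scaling to 100 gives 44.9 : 100.0 : 89.0 : 39.6 : 8.8 : 0.8.

44.9 : 100.0 : 89.0 : 39.6 : 8.8 : 0.8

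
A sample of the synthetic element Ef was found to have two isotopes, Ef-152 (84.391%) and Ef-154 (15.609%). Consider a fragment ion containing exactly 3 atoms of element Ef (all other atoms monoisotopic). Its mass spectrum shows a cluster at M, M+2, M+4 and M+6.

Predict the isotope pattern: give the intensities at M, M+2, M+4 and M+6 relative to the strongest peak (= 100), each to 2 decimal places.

Expanding (0.84391 + 0.15609)^3:
P(M) = 0.84391^3 = 0.601019
P(M+2) = 3 × 0.84391^2 × 0.15609^1 = 0.333494
P(M+4) = 3 × 0.84391^1 × 0.15609^2 = 0.061683
P(M+6) = 0.15609^3 = 0.003803
The M peak is largest (0.601019); scaling to 100 gives 100.00 : 55.49 : 10.26 : 0.63.

100.00 : 55.49 : 10.26 : 0.63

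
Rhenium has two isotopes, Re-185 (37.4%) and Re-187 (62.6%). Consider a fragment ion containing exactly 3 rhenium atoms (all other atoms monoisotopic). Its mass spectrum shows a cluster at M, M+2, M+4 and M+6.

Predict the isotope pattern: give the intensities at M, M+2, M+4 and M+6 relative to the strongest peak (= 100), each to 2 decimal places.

11.90 : 59.74 : 100.00 : 55.79

Expanding (0.374 + 0.626)^3:
P(M) = 0.374^3 = 0.052314
P(M+2) = 3 × 0.374^2 × 0.626^1 = 0.262687
P(M+4) = 3 × 0.374^1 × 0.626^2 = 0.439685
P(M+6) = 0.626^3 = 0.245314
The M+4 peak is largest (0.439685); scaling to 100 gives 11.90 : 59.74 : 100.00 : 55.79.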